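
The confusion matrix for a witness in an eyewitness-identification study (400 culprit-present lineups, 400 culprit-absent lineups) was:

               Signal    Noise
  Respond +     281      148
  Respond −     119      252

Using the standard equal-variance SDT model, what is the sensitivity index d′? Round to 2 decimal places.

H = 281/400 = 0.7025
FA = 148/400 = 0.3700
Φ⁻¹(0.7025) = 0.532, Φ⁻¹(0.3700) = -0.332
d' = z(H) − z(FA) = 0.532 − (-0.332) = 0.864

d′ = 0.86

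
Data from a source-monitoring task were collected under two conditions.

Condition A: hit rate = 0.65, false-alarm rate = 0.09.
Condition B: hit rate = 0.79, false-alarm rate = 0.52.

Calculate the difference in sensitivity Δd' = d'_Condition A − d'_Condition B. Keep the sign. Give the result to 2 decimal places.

Δd' = 0.97

Condition A: z(0.65) = 0.385, z(0.09) = -1.341, d' = 1.726
Condition B: z(0.79) = 0.806, z(0.52) = 0.050, d' = 0.756
Δd' = d'_Condition A − d'_Condition B = 1.726 − 0.756 = 0.970
Condition A has the higher sensitivity.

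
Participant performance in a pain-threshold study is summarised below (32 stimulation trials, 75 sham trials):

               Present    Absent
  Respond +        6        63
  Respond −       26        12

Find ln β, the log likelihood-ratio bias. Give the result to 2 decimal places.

ln β = 0.10

H = 6/32 = 0.1875
FA = 63/75 = 0.8400
z(H) = z(0.1875) = -0.887
z(FA) = z(0.8400) = 0.994
ln β = −½·[z(H)² − z(FA)²] = −0.5 × (0.787 − 0.988) = 0.1005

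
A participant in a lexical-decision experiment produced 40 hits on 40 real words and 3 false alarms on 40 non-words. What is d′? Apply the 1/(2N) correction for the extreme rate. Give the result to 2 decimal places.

d′ = 3.68

The hit rate is 40/40 = 1, so apply the 1/(2N) correction: H → 1 − 1/(2·40) = 0.98750.
z(H) = z(0.98750) = 2.241
z(FA) = z(0.07500) = -1.440
d' = 2.241 − (-1.440) = 3.681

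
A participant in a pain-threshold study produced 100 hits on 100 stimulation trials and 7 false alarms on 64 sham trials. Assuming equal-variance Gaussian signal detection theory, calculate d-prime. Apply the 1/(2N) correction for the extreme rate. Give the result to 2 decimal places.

d-prime = 3.81

The hit rate is 100/100 = 1, so apply the 1/(2N) correction: H → 1 − 1/(2·100) = 0.99500.
z(H) = z(0.99500) = 2.576
z(FA) = z(0.10938) = -1.230
d' = 2.576 − (-1.230) = 3.806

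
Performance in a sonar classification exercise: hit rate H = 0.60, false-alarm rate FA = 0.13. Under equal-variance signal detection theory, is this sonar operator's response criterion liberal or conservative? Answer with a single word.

z(H) = 0.253, z(FA) = -1.126
c = −½·(z(H) + z(FA)) = 0.4365
c > 0 → conservative criterion (biased toward responding “no”).

conservative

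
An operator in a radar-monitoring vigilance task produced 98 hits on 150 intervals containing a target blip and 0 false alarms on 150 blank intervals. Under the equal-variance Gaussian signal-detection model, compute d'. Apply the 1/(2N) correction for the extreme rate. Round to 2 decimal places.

The false-alarm rate is 0/150 = 0, so apply the 1/(2N) correction: FA → 1/(2·150) = 0.00333.
z(H) = z(0.65333) = 0.394
z(FA) = z(0.00333) = -2.713
d' = 0.394 − (-2.713) = 3.107

d' = 3.11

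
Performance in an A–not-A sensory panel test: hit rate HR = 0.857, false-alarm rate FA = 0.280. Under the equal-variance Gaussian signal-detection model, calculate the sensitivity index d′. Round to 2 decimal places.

z(H) = z(0.857) = 1.0669
z(FA) = z(0.280) = -0.5828
d' = z(H) − z(FA) = 1.0669 − (-0.5828) = 1.6497

d′ = 1.65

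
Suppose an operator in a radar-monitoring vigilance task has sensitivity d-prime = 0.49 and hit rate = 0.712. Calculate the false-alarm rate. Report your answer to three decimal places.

false-alarm rate = 0.528

z(hit rate) = z(0.712) = 0.5592
z(FA) = z(H) − d' = 0.5592 − 0.49 = 0.0692
false-alarm rate = Φ(0.0692) = 0.5276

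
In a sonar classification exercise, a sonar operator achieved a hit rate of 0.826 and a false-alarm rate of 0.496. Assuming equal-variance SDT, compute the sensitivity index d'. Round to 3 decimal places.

z(H) = z(0.826) = 0.9385
z(FA) = z(0.496) = -0.0100
d' = z(H) − z(FA) = 0.9385 − (-0.0100) = 0.9485

d' = 0.949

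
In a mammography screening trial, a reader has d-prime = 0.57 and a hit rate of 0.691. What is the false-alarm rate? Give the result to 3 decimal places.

false-alarm rate = 0.472

z(hit rate) = z(0.691) = 0.4987
z(FA) = z(H) − d' = 0.4987 − 0.57 = -0.0713
false-alarm rate = Φ(-0.0713) = 0.4716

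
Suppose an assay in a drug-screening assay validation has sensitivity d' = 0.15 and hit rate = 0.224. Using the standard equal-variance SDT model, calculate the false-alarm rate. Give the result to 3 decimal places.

false-alarm rate = 0.182

z(hit rate) = z(0.224) = -0.7588
z(FA) = z(H) − d' = -0.7588 − 0.15 = -0.9088
false-alarm rate = Φ(-0.9088) = 0.1817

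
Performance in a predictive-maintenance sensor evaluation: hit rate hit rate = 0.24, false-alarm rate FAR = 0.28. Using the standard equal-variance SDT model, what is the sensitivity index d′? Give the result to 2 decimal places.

z(H) = -0.706
z(FA) = -0.583
d' = z(H) − z(FA) = -0.706 − (-0.583) = -0.123

d′ = -0.12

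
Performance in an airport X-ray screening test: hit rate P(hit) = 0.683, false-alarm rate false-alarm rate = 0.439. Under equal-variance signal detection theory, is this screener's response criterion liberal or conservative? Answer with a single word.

liberal

z(H) = 0.476, z(FA) = -0.154
c = −½·(z(H) + z(FA)) = -0.161
c < 0 → liberal criterion (biased toward responding “yes”).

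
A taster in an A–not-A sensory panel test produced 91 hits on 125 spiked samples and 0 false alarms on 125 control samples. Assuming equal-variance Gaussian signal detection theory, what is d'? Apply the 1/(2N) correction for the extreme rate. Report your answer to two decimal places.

d' = 3.26

The false-alarm rate is 0/125 = 0, so apply the 1/(2N) correction: FA → 1/(2·125) = 0.00400.
z(H) = z(0.72800) = 0.607
z(FA) = z(0.00400) = -2.652
d' = 0.607 − (-2.652) = 3.259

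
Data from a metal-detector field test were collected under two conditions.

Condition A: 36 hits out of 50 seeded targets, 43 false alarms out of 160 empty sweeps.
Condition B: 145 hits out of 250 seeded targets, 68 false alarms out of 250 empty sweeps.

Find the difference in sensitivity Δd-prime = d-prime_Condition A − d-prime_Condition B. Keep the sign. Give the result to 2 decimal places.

Condition A: z(0.7200) = 0.583, z(0.2687) = -0.617, d' = 1.200
Condition B: z(0.5800) = 0.202, z(0.2720) = -0.607, d' = 0.809
Δd' = d'_Condition A − d'_Condition B = 1.200 − 0.809 = 0.391
Condition A has the higher sensitivity.

Δd-prime = 0.39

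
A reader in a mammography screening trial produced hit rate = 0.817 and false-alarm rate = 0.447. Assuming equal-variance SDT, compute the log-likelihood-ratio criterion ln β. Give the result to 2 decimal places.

z(H) = z(0.817) = 0.904
z(FA) = z(0.447) = -0.133
ln β = −½·[z(H)² − z(FA)²] = −0.5 × (0.817 − 0.018) = -0.3995

ln β = -0.40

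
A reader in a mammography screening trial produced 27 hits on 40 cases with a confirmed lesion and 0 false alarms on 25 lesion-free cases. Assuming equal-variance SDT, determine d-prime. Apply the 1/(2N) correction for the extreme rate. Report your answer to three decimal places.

d-prime = 2.508

The false-alarm rate is 0/25 = 0, so apply the 1/(2N) correction: FA → 1/(2·25) = 0.02000.
z(H) = z(0.67500) = 0.4538
z(FA) = z(0.02000) = -2.0537
d' = 0.4538 − (-2.0537) = 2.5075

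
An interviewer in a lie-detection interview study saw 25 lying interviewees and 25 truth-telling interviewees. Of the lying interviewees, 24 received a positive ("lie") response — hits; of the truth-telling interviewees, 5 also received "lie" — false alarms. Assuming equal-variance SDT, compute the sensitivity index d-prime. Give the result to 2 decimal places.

H = 24/25 = 0.9600
FA = 5/25 = 0.2000
z(H) = z(0.9600) = 1.751
z(FA) = z(0.2000) = -0.842
d' = z(H) − z(FA) = 1.751 − (-0.842) = 2.593

d-prime = 2.59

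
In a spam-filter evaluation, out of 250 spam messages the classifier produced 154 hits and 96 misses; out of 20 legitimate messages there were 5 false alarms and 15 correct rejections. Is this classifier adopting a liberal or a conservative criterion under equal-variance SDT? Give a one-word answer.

conservative

z(H) = 0.295, z(FA) = -0.674
c = −½·(z(H) + z(FA)) = 0.1895
c > 0 → conservative criterion (biased toward responding “no”).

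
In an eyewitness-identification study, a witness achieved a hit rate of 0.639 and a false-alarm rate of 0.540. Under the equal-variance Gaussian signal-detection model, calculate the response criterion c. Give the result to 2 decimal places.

Φ⁻¹(H) = Φ⁻¹(0.639) = 0.356
Φ⁻¹(FA) = Φ⁻¹(0.540) = 0.100
c = −½·[z(H) + z(FA)] = −0.5 × (0.356 + 0.100) = -0.228
c < 0: the witness has a liberal response bias.

c = -0.23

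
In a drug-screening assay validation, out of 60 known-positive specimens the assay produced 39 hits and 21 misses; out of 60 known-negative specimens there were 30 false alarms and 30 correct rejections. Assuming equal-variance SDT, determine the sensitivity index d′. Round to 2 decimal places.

d′ = 0.39

H = 39/60 = 0.6500
FA = 30/60 = 0.5000
z(H) = 0.385
z(FA) = 0.000
d' = z(H) − z(FA) = 0.385 − 0.000 = 0.385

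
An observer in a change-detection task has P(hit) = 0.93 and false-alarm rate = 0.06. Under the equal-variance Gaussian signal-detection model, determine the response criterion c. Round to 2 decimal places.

z(H) = 1.4758
z(FA) = -1.5548
c = −½·[z(H) + z(FA)] = −0.5 × (1.4758 + (-1.5548)) = 0.0395
c > 0: the observer has a conservative response bias.

c = 0.04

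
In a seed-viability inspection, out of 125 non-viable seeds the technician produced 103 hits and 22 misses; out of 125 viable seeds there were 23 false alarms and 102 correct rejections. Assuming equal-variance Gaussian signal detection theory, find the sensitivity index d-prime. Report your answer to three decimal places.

d-prime = 1.831

H = 103/125 = 0.8240
FA = 23/125 = 0.1840
z(H) = z(0.8240) = 0.9307
z(FA) = z(0.1840) = -0.9002
d' = z(H) − z(FA) = 0.9307 − (-0.9002) = 1.8309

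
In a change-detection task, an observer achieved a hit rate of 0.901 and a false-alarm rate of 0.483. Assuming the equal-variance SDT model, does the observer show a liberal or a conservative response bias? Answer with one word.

liberal

z(H) = 1.287, z(FA) = -0.043
c = −½·(z(H) + z(FA)) = -0.622
c < 0 → liberal criterion (biased toward responding “yes”).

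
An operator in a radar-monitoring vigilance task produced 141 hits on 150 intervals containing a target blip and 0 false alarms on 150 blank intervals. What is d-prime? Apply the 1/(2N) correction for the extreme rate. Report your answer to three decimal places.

The false-alarm rate is 0/150 = 0, so apply the 1/(2N) correction: FA → 1/(2·150) = 0.00333.
z(H) = z(0.94000) = 1.5548
z(FA) = z(0.00333) = -2.7134
d' = 1.5548 − (-2.7134) = 4.2682

d-prime = 4.268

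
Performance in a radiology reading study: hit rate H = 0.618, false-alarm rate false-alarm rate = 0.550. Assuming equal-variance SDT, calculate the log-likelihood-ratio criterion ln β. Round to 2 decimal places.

ln β = -0.04

z(0.618) = 0.300, z(0.550) = 0.126
ln β = −½·[z(H)² − z(FA)²] = −0.5 × (0.090 − 0.016) = -0.037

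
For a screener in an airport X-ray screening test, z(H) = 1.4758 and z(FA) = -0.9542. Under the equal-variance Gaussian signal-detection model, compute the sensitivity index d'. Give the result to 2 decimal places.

d' = z(H) − z(FA) = 1.4758 − (-0.9542) = 2.4300

d' = 2.43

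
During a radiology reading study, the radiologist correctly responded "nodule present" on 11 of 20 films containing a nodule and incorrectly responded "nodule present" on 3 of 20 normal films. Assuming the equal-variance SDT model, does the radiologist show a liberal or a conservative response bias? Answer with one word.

conservative

z(H) = 0.126, z(FA) = -1.036
c = −½·(z(H) + z(FA)) = 0.455
c > 0 → conservative criterion (biased toward responding “no”).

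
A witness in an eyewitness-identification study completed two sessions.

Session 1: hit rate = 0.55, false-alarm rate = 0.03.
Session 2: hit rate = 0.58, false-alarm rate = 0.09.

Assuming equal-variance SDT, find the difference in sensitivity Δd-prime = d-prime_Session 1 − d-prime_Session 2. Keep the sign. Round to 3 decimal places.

Session 1: z(0.55) = 0.1257, z(0.03) = -1.8808, d' = 2.0065
Session 2: z(0.58) = 0.2019, z(0.09) = -1.3408, d' = 1.5427
Δd' = d'_Session 1 − d'_Session 2 = 2.0065 − 1.5427 = 0.4638
Session 1 has the higher sensitivity.

Δd-prime = 0.464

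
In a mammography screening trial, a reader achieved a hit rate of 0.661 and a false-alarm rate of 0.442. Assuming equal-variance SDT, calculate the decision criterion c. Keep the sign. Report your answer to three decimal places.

c = -0.135

Φ⁻¹(0.661) = 0.4152, Φ⁻¹(0.442) = -0.1459
c = −½·[z(H) + z(FA)] = −0.5 × (0.4152 + (-0.1459)) = -0.13465
c < 0: the reader has a liberal response bias.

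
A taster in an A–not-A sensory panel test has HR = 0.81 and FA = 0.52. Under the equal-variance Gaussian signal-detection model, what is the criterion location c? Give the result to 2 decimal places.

z(H) = 0.8779
z(FA) = 0.0502
c = −½·[z(H) + z(FA)] = −0.5 × (0.8779 + 0.0502) = -0.46405
c < 0: the taster has a liberal response bias.

c = -0.46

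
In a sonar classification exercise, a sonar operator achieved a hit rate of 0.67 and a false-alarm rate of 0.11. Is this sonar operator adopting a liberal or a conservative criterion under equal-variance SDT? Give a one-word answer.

z(H) = 0.440, z(FA) = -1.227
c = −½·(z(H) + z(FA)) = 0.3935
c > 0 → conservative criterion (biased toward responding “no”).

conservative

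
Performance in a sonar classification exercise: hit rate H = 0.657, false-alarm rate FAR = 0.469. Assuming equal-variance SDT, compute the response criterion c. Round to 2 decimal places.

c = -0.16

Φ⁻¹(H) = Φ⁻¹(0.657) = 0.4043
Φ⁻¹(FA) = Φ⁻¹(0.469) = -0.0778
c = −½·[z(H) + z(FA)] = −0.5 × (0.4043 + (-0.0778)) = -0.16325
c < 0: the sonar operator has a liberal response bias.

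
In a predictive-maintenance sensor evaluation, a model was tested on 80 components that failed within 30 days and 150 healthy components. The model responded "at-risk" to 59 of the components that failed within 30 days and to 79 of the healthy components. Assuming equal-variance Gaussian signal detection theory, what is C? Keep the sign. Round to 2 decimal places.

H = 59/80 = 0.7375
FA = 79/150 = 0.5267
z(H) = 0.6357
z(FA) = 0.0670
c = −½·[z(H) + z(FA)] = −0.5 × (0.6357 + 0.0670) = -0.35135

C = -0.35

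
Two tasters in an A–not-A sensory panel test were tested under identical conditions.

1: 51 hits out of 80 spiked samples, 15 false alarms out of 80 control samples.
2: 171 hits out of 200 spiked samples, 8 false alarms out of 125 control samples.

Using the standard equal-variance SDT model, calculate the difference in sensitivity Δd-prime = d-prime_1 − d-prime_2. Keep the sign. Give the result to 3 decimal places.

1: z(0.6375) = 0.3518, z(0.1875) = -0.8871, d' = 1.2389
2: z(0.8550) = 1.0581, z(0.0640) = -1.5220, d' = 2.5801
Δd' = d'_1 − d'_2 = 1.2389 − 2.5801 = -1.3412
2 has the higher sensitivity.

Δd-prime = -1.341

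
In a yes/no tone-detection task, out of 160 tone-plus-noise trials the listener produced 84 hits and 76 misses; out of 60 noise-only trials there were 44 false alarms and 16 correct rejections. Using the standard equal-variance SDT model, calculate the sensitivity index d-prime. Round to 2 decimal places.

H = 84/160 = 0.5250
FA = 44/60 = 0.7333
z(H) = z(0.5250) = 0.063
z(FA) = z(0.7333) = 0.623
d' = z(H) − z(FA) = 0.063 − 0.623 = -0.560

d-prime = -0.56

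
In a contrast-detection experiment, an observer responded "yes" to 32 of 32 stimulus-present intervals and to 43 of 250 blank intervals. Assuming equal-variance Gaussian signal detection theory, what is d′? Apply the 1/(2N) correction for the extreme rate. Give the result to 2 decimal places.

The hit rate is 32/32 = 1, so apply the 1/(2N) correction: H → 1 − 1/(2·32) = 0.98438.
z(H) = z(0.98438) = 2.154
z(FA) = z(0.17200) = -0.946
d' = 2.154 − (-0.946) = 3.100

d′ = 3.10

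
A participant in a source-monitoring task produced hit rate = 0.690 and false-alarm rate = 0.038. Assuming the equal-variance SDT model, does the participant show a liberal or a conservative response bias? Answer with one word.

z(H) = 0.496, z(FA) = -1.774
c = −½·(z(H) + z(FA)) = 0.639
c > 0 → conservative criterion (biased toward responding “no”).

conservative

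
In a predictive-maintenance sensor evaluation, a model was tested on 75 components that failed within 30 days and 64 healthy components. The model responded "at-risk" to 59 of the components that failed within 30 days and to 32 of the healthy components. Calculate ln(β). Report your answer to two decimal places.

ln β = -0.32

H = 59/75 = 0.7867
FA = 32/64 = 0.5000
Φ⁻¹(H) = 0.795
Φ⁻¹(FA) = 0.000
ln β = −½·[z(H)² − z(FA)²] = −0.5 × (0.632 − 0.000) = -0.316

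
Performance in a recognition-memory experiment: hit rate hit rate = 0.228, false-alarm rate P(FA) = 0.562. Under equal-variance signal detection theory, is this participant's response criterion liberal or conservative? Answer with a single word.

z(H) = -0.745, z(FA) = 0.156
c = −½·(z(H) + z(FA)) = 0.2945
c > 0 → conservative criterion (biased toward responding “no”).

conservative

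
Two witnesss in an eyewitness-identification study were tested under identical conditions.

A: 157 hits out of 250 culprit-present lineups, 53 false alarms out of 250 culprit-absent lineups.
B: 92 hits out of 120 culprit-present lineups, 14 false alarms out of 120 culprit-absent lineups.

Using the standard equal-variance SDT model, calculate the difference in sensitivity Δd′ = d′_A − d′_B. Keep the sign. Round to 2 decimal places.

Δd′ = -0.79

A: z(0.6280) = 0.327, z(0.2120) = -0.800, d' = 1.127
B: z(0.7667) = 0.728, z(0.1167) = -1.192, d' = 1.920
Δd' = d'_A − d'_B = 1.127 − 1.920 = -0.793
B has the higher sensitivity.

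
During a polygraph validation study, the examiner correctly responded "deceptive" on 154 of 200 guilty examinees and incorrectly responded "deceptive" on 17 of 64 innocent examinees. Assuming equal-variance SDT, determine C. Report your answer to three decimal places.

C = -0.056

H = 154/200 = 0.7700
FA = 17/64 = 0.2656
Φ⁻¹(H) = 0.7388
Φ⁻¹(FA) = -0.6262
c = −½·[z(H) + z(FA)] = −0.5 × (0.7388 + (-0.6262)) = -0.0563
c < 0: the examiner has a liberal response bias.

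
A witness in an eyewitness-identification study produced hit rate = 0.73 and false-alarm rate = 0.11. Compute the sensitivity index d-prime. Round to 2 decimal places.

d-prime = 1.84

z(0.73) = 0.6128, z(0.11) = -1.2265
d' = z(H) − z(FA) = 0.6128 − (-1.2265) = 1.8393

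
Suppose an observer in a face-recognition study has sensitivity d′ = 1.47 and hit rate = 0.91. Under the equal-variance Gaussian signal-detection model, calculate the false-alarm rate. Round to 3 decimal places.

false-alarm rate = 0.449

z(hit rate) = z(0.91) = 1.3408
z(FA) = z(H) − d' = 1.3408 − 1.47 = -0.1292
false-alarm rate = Φ(-0.1292) = 0.4486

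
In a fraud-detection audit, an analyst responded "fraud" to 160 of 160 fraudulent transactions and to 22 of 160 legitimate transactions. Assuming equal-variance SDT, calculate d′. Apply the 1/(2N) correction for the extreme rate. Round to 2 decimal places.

d′ = 3.83

The hit rate is 160/160 = 1, so apply the 1/(2N) correction: H → 1 − 1/(2·160) = 0.99687.
z(H) = z(0.99687) = 2.734
z(FA) = z(0.13750) = -1.092
d' = 2.734 − (-1.092) = 3.826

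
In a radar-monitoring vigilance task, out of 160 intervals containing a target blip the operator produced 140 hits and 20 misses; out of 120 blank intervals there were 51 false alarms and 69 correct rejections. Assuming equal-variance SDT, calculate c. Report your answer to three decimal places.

H = 140/160 = 0.8750
FA = 51/120 = 0.4250
z(0.8750) = 1.1503, z(0.4250) = -0.1891
c = −½·[z(H) + z(FA)] = −0.5 × (1.1503 + (-0.1891)) = -0.4806

c = -0.481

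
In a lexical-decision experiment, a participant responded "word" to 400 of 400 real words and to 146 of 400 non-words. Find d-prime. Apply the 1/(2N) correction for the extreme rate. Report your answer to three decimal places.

The hit rate is 400/400 = 1, so apply the 1/(2N) correction: H → 1 − 1/(2·400) = 0.99875.
z(H) = z(0.99875) = 3.0233
z(FA) = z(0.36500) = -0.3451
d' = 3.0233 − (-0.3451) = 3.3684

d-prime = 3.368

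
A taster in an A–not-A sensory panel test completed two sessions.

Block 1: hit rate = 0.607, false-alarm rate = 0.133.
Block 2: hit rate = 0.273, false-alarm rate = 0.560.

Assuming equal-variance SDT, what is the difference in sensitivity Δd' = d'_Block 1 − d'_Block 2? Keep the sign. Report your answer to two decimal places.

Δd' = 2.14

Block 1: z(0.607) = 0.272, z(0.133) = -1.112, d' = 1.384
Block 2: z(0.273) = -0.604, z(0.560) = 0.151, d' = -0.755
Δd' = d'_Block 1 − d'_Block 2 = 1.384 − (-0.755) = 2.139
Block 1 has the higher sensitivity.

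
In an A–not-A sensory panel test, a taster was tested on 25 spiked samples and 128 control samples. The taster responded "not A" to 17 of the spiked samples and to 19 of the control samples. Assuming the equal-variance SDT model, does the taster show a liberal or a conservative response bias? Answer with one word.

z(H) = 0.468, z(FA) = -1.043
c = −½·(z(H) + z(FA)) = 0.2875
c > 0 → conservative criterion (biased toward responding “no”).

conservative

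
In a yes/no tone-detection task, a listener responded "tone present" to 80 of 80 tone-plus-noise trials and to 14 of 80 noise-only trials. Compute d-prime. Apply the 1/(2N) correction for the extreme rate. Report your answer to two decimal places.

The hit rate is 80/80 = 1, so apply the 1/(2N) correction: H → 1 − 1/(2·80) = 0.99375.
z(H) = z(0.99375) = 2.498
z(FA) = z(0.17500) = -0.935
d' = 2.498 − (-0.935) = 3.433

d-prime = 3.43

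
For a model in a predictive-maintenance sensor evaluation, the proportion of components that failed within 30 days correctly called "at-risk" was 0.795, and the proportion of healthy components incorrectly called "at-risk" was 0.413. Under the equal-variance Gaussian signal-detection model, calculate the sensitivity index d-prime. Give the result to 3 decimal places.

Φ⁻¹(H) = 0.8239
Φ⁻¹(FA) = -0.2198
d' = z(H) − z(FA) = 0.8239 − (-0.2198) = 1.0437

d-prime = 1.044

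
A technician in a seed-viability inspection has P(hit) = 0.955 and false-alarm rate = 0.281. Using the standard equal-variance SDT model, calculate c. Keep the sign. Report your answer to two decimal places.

z(H) = z(0.955) = 1.6954
z(FA) = z(0.281) = -0.5799
c = −½·[z(H) + z(FA)] = −0.5 × (1.6954 + (-0.5799)) = -0.55775
c < 0: the technician has a liberal response bias.

c = -0.56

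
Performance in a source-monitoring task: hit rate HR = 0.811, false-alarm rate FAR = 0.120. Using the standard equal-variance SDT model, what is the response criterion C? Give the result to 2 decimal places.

C = 0.15

Φ⁻¹(0.811) = 0.882, Φ⁻¹(0.120) = -1.175
c = −½·[z(H) + z(FA)] = −0.5 × (0.882 + (-1.175)) = 0.1465
c > 0: the participant has a conservative response bias.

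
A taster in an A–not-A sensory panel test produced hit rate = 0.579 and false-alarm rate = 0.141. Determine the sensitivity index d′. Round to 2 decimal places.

Φ⁻¹(H) = Φ⁻¹(0.579) = 0.199
Φ⁻¹(FA) = Φ⁻¹(0.141) = -1.076
d' = z(H) − z(FA) = 0.199 − (-1.076) = 1.275

d′ = 1.28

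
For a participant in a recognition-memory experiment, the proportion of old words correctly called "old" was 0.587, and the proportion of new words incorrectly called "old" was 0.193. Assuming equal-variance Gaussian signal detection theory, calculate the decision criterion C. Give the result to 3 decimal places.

C = 0.324

z(0.587) = 0.2198, z(0.193) = -0.8669
c = −½·[z(H) + z(FA)] = −0.5 × (0.2198 + (-0.8669)) = 0.32355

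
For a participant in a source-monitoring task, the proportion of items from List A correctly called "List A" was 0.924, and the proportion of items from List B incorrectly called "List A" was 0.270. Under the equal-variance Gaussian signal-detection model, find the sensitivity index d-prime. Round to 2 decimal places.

d-prime = 2.05

z(H) = z(0.924) = 1.433
z(FA) = z(0.270) = -0.613
d' = z(H) − z(FA) = 1.433 − (-0.613) = 2.046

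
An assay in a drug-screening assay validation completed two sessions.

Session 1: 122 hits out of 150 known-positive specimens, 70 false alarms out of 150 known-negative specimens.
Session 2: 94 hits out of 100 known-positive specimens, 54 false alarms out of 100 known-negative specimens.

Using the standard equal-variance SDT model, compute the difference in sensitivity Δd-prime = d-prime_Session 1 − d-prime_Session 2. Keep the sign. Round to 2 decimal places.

Session 1: z(0.8133) = 0.890, z(0.4667) = -0.084, d' = 0.974
Session 2: z(0.9400) = 1.555, z(0.5400) = 0.100, d' = 1.455
Δd' = d'_Session 1 − d'_Session 2 = 0.974 − 1.455 = -0.481
Session 2 has the higher sensitivity.

Δd-prime = -0.48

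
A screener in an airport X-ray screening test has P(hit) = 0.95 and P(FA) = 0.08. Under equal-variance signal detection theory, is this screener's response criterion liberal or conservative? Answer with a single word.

liberal

z(H) = 1.645, z(FA) = -1.405
c = −½·(z(H) + z(FA)) = -0.120
c < 0 → liberal criterion (biased toward responding “yes”).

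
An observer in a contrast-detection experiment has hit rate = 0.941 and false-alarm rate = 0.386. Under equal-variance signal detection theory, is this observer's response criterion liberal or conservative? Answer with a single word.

liberal

z(H) = 1.563, z(FA) = -0.290
c = −½·(z(H) + z(FA)) = -0.6365
c < 0 → liberal criterion (biased toward responding “yes”).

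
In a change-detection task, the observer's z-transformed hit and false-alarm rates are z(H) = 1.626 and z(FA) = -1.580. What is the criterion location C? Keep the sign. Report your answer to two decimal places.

c = −½·[z(H) + z(FA)] = −½·(1.626 + (-1.580)) = -0.023
c < 0: the observer has a liberal response bias.

C = -0.02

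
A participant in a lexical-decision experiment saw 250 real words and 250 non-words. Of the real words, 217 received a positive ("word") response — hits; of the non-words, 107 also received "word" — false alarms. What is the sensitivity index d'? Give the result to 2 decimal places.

H = 217/250 = 0.8680
FA = 107/250 = 0.4280
Φ⁻¹(0.8680) = 1.117, Φ⁻¹(0.4280) = -0.181
d' = z(H) − z(FA) = 1.117 − (-0.181) = 1.298

d' = 1.30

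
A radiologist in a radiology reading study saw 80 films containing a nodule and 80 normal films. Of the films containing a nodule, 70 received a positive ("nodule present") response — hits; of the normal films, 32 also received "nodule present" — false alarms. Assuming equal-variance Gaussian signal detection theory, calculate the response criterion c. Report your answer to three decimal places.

c = -0.449

H = 70/80 = 0.8750
FA = 32/80 = 0.4000
z(H) = z(0.8750) = 1.1503
z(FA) = z(0.4000) = -0.2533
c = −½·[z(H) + z(FA)] = −0.5 × (1.1503 + (-0.2533)) = -0.4485
c < 0: the radiologist has a liberal response bias.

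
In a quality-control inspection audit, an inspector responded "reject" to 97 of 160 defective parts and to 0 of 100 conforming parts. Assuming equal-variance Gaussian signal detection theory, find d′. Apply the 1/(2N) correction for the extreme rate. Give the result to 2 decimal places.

d′ = 2.85

The false-alarm rate is 0/100 = 0, so apply the 1/(2N) correction: FA → 1/(2·100) = 0.00500.
z(H) = z(0.60625) = 0.270
z(FA) = z(0.00500) = -2.576
d' = 0.270 − (-2.576) = 2.846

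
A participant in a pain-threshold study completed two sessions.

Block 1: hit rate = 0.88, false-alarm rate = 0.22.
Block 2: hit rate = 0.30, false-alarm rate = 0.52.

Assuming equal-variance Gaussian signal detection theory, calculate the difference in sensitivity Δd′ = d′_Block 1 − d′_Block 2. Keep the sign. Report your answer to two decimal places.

Block 1: z(0.88) = 1.175, z(0.22) = -0.772, d' = 1.947
Block 2: z(0.30) = -0.524, z(0.52) = 0.050, d' = -0.574
Δd' = d'_Block 1 − d'_Block 2 = 1.947 − (-0.574) = 2.521
Block 1 has the higher sensitivity.

Δd′ = 2.52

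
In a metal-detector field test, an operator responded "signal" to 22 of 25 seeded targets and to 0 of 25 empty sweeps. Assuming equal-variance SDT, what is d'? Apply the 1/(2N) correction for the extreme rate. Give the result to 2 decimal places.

The false-alarm rate is 0/25 = 0, so apply the 1/(2N) correction: FA → 1/(2·25) = 0.02000.
z(H) = z(0.88000) = 1.175
z(FA) = z(0.02000) = -2.054
d' = 1.175 − (-2.054) = 3.229

d' = 3.23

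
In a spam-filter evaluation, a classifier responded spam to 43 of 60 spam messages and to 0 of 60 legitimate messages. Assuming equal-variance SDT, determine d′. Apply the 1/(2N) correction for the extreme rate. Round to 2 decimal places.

The false-alarm rate is 0/60 = 0, so apply the 1/(2N) correction: FA → 1/(2·60) = 0.00833.
z(H) = z(0.71667) = 0.573
z(FA) = z(0.00833) = -2.394
d' = 0.573 − (-2.394) = 2.967

d′ = 2.97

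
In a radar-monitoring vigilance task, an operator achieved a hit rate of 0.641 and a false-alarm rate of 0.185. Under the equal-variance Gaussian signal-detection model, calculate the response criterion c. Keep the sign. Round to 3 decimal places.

Φ⁻¹(H) = Φ⁻¹(0.641) = 0.3611
Φ⁻¹(FA) = Φ⁻¹(0.185) = -0.8965
c = −½·[z(H) + z(FA)] = −0.5 × (0.3611 + (-0.8965)) = 0.2677

c = 0.268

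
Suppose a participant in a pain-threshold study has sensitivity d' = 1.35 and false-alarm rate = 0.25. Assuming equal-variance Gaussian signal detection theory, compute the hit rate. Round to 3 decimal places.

hit rate = 0.750

z(false-alarm rate) = z(0.25) = -0.6745
z(H) = z(FA) + d' = -0.6745 + 1.35 = 0.6755
hit rate = Φ(0.6755) = 0.7503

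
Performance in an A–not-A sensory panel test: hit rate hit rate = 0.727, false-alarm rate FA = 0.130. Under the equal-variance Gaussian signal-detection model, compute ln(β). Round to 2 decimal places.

ln β = 0.45

Φ⁻¹(0.727) = 0.604, Φ⁻¹(0.130) = -1.126
ln β = −½·[z(H)² − z(FA)²] = −0.5 × (0.365 − 1.268) = 0.4515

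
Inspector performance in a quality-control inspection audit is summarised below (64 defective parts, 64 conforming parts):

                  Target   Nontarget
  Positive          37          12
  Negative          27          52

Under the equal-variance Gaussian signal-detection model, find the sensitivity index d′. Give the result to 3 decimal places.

d′ = 1.084

H = 37/64 = 0.5781
FA = 12/64 = 0.1875
Φ⁻¹(H) = Φ⁻¹(0.5781) = 0.1970
Φ⁻¹(FA) = Φ⁻¹(0.1875) = -0.8871
d' = z(H) − z(FA) = 0.1970 − (-0.8871) = 1.0841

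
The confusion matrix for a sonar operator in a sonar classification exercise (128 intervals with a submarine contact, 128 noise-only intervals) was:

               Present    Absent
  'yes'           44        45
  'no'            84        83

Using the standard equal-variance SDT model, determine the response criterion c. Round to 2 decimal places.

H = 44/128 = 0.3438
FA = 45/128 = 0.3516
z(H) = z(0.3438) = -0.4021
z(FA) = z(0.3516) = -0.3810
c = −½·[z(H) + z(FA)] = −0.5 × (-0.4021 + (-0.3810)) = 0.39155

c = 0.39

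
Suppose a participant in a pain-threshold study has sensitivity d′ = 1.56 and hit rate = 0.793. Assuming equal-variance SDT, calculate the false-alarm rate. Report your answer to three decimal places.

z(hit rate) = z(0.793) = 0.8169
z(FA) = z(H) − d' = 0.8169 − 1.56 = -0.7431
false-alarm rate = Φ(-0.7431) = 0.2287

false-alarm rate = 0.229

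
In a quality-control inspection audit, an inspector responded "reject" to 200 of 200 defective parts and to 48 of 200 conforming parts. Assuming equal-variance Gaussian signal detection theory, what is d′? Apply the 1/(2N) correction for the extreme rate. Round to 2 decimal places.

The hit rate is 200/200 = 1, so apply the 1/(2N) correction: H → 1 − 1/(2·200) = 0.99750.
z(H) = z(0.99750) = 2.807
z(FA) = z(0.24000) = -0.706
d' = 2.807 − (-0.706) = 3.513

d′ = 3.51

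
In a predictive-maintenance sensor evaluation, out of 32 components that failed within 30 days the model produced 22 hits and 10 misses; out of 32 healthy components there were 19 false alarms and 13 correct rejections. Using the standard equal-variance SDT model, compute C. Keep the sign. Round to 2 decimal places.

C = -0.36

H = 22/32 = 0.6875
FA = 19/32 = 0.5938
Φ⁻¹(H) = 0.489
Φ⁻¹(FA) = 0.237
c = −½·[z(H) + z(FA)] = −0.5 × (0.489 + 0.237) = -0.363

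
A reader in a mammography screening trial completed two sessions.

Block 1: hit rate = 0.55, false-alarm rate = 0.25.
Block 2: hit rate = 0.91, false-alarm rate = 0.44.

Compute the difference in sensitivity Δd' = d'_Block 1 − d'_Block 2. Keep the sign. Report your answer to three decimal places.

Δd' = -0.692

Block 1: z(0.55) = 0.1257, z(0.25) = -0.6745, d' = 0.8002
Block 2: z(0.91) = 1.3408, z(0.44) = -0.1510, d' = 1.4918
Δd' = d'_Block 1 − d'_Block 2 = 0.8002 − 1.4918 = -0.6916
Block 2 has the higher sensitivity.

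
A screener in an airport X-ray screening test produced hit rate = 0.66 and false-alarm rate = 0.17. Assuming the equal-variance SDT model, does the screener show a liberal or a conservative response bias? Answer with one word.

conservative

z(H) = 0.412, z(FA) = -0.954
c = −½·(z(H) + z(FA)) = 0.271
c > 0 → conservative criterion (biased toward responding “no”).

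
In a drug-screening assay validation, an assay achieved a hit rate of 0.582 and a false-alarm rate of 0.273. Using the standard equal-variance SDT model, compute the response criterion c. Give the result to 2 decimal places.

Φ⁻¹(0.582) = 0.2070, Φ⁻¹(0.273) = -0.6038
c = −½·[z(H) + z(FA)] = −0.5 × (0.2070 + (-0.6038)) = 0.1984

c = 0.20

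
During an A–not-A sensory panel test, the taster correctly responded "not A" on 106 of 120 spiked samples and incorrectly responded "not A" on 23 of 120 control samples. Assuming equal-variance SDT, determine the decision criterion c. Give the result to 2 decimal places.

c = -0.16

H = 106/120 = 0.8833
FA = 23/120 = 0.1917
Φ⁻¹(H) = Φ⁻¹(0.8833) = 1.1916
Φ⁻¹(FA) = Φ⁻¹(0.1917) = -0.8716
c = −½·[z(H) + z(FA)] = −0.5 × (1.1916 + (-0.8716)) = -0.1600
c < 0: the taster has a liberal response bias.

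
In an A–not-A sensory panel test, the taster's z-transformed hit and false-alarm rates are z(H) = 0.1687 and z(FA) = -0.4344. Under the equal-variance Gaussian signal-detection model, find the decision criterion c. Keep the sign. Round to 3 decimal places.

c = 0.133

c = −½·[z(H) + z(FA)] = −½·(0.1687 + (-0.4344)) = 0.13285
c > 0: the taster has a conservative response bias.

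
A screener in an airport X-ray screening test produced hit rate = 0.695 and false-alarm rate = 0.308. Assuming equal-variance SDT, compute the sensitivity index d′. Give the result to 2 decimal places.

z(H) = 0.5101
z(FA) = -0.5015
d' = z(H) − z(FA) = 0.5101 − (-0.5015) = 1.0116

d′ = 1.01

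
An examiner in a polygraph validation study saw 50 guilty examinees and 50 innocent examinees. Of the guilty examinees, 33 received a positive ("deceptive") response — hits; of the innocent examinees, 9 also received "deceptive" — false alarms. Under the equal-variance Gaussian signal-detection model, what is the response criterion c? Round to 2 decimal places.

c = 0.25

H = 33/50 = 0.6600
FA = 9/50 = 0.1800
Φ⁻¹(H) = Φ⁻¹(0.6600) = 0.412
Φ⁻¹(FA) = Φ⁻¹(0.1800) = -0.915
c = −½·[z(H) + z(FA)] = −0.5 × (0.412 + (-0.915)) = 0.2515
c > 0: the examiner has a conservative response bias.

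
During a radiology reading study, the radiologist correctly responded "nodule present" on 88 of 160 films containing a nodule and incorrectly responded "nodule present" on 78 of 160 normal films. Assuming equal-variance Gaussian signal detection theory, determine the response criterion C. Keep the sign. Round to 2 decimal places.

H = 88/160 = 0.5500
FA = 78/160 = 0.4875
Φ⁻¹(0.5500) = 0.126, Φ⁻¹(0.4875) = -0.031
c = −½·[z(H) + z(FA)] = −0.5 × (0.126 + (-0.031)) = -0.0475

C = -0.05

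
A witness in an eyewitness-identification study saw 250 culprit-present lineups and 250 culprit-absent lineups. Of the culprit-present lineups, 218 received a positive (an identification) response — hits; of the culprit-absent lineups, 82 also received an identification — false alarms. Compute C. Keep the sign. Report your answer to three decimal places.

H = 218/250 = 0.8720
FA = 82/250 = 0.3280
z(H) = z(0.8720) = 1.1359
z(FA) = z(0.3280) = -0.4454
c = −½·[z(H) + z(FA)] = −0.5 × (1.1359 + (-0.4454)) = -0.34525

C = -0.345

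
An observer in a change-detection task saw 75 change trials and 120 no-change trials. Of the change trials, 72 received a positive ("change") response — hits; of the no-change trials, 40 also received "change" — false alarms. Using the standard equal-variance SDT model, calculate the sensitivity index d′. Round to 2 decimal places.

H = 72/75 = 0.9600
FA = 40/120 = 0.3333
Φ⁻¹(H) = Φ⁻¹(0.9600) = 1.7507
Φ⁻¹(FA) = Φ⁻¹(0.3333) = -0.4308
d' = z(H) − z(FA) = 1.7507 − (-0.4308) = 2.1815

d′ = 2.18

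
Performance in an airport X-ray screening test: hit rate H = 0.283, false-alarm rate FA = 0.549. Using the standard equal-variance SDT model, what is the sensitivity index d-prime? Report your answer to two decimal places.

d-prime = -0.70

z(H) = -0.574
z(FA) = 0.123
d' = z(H) − z(FA) = -0.574 − 0.123 = -0.697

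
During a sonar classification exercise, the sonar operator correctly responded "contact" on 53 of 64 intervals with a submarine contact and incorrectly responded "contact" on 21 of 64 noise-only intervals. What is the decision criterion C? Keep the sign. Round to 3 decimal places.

H = 53/64 = 0.8281
FA = 21/64 = 0.3281
Φ⁻¹(H) = Φ⁻¹(0.8281) = 0.9467
Φ⁻¹(FA) = Φ⁻¹(0.3281) = -0.4452
c = −½·[z(H) + z(FA)] = −0.5 × (0.9467 + (-0.4452)) = -0.25075

C = -0.251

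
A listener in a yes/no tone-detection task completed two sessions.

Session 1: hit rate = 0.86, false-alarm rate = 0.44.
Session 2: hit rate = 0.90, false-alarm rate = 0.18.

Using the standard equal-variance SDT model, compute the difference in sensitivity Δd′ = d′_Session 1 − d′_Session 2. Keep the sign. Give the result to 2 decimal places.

Session 1: z(0.86) = 1.080, z(0.44) = -0.151, d' = 1.231
Session 2: z(0.90) = 1.282, z(0.18) = -0.915, d' = 2.197
Δd' = d'_Session 1 − d'_Session 2 = 1.231 − 2.197 = -0.966
Session 2 has the higher sensitivity.

Δd′ = -0.97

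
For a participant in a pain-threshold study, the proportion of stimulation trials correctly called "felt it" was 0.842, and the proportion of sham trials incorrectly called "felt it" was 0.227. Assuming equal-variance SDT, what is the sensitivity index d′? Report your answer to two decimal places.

Φ⁻¹(H) = Φ⁻¹(0.842) = 1.003
Φ⁻¹(FA) = Φ⁻¹(0.227) = -0.749
d' = z(H) − z(FA) = 1.003 − (-0.749) = 1.752

d′ = 1.75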